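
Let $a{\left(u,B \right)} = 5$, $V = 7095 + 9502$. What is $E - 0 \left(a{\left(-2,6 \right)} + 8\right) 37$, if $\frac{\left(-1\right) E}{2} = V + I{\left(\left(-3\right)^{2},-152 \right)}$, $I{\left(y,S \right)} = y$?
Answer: $-33212$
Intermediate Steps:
$V = 16597$
$E = -33212$ ($E = - 2 \left(16597 + \left(-3\right)^{2}\right) = - 2 \left(16597 + 9\right) = \left(-2\right) 16606 = -33212$)
$E - 0 \left(a{\left(-2,6 \right)} + 8\right) 37 = -33212 - 0 \left(5 + 8\right) 37 = -33212 - 0 \cdot 13 \cdot 37 = -33212 - 0 \cdot 37 = -33212 - 0 = -33212 + 0 = -33212$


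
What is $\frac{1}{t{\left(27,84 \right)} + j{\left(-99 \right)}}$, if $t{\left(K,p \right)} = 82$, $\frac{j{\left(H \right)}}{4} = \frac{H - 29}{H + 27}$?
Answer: $\frac{9}{802} \approx 0.011222$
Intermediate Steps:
$j{\left(H \right)} = \frac{4 \left(-29 + H\right)}{27 + H}$ ($j{\left(H \right)} = 4 \frac{H - 29}{H + 27} = 4 \frac{-29 + H}{27 + H} = \frac{4 \left(-29 + H\right)}{27 + H}$)
$\frac{1}{t{\left(27,84 \right)} + j{\left(-99 \right)}} = \frac{1}{82 + \frac{4 \left(-29 - 99\right)}{27 - 99}} = \frac{1}{82 + 4 \frac{1}{-72} \left(-128\right)} = \frac{1}{82 + 4 \left(- \frac{1}{72}\right) \left(-128\right)} = \frac{1}{82 + \frac{64}{9}} = \frac{1}{\frac{802}{9}} = \frac{9}{802}$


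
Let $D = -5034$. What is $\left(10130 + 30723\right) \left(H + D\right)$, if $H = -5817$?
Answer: $-443295903$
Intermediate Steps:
$\left(10130 + 30723\right) \left(H + D\right) = \left(10130 + 30723\right) \left(-5817 - 5034\right) = 40853 \left(-10851\right) = -443295903$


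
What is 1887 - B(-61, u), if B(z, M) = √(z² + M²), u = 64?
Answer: 1887 - √7817 ≈ 1798.6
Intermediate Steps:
B(z, M) = √(M² + z²)
1887 - B(-61, u) = 1887 - √(64² + (-61)²) = 1887 - √(4096 + 3721) = 1887 - √7817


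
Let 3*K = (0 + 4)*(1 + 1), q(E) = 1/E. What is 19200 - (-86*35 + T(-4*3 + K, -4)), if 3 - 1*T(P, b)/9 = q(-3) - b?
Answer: 22216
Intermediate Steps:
K = 8/3 (K = ((0 + 4)*(1 + 1))/3 = (4*2)/3 = (⅓)*8 = 8/3 ≈ 2.6667)
T(P, b) = 30 + 9*b (T(P, b) = 27 - 9*(1/(-3) - b) = 27 - 9*(-⅓ - b) = 27 + (3 + 9*b) = 30 + 9*b)
19200 - (-86*35 + T(-4*3 + K, -4)) = 19200 - (-86*35 + (30 + 9*(-4))) = 19200 - (-3010 + (30 - 36)) = 19200 - (-3010 - 6) = 19200 - 1*(-3016) = 19200 + 3016 = 22216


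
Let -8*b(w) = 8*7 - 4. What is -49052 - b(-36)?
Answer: -98091/2 ≈ -49046.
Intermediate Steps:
b(w) = -13/2 (b(w) = -(8*7 - 4)/8 = -(56 - 4)/8 = -1/8*52 = -13/2)
-49052 - b(-36) = -49052 - 1*(-13/2) = -49052 + 13/2 = -98091/2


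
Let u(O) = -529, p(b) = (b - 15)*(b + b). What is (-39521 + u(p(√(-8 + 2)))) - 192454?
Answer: -232504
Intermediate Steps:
p(b) = 2*b*(-15 + b) (p(b) = (-15 + b)*(2*b) = 2*b*(-15 + b))
(-39521 + u(p(√(-8 + 2)))) - 192454 = (-39521 - 529) - 192454 = -40050 - 192454 = -232504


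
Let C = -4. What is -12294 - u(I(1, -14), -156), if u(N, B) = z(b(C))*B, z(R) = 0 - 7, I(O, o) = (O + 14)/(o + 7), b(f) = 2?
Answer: -13386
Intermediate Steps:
I(O, o) = (14 + O)/(7 + o)
z(R) = -7
u(N, B) = -7*B
-12294 - u(I(1, -14), -156) = -12294 - (-7)*(-156) = -12294 - 1*1092 = -12294 - 1092 = -13386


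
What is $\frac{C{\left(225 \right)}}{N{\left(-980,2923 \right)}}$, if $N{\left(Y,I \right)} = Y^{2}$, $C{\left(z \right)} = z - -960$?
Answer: $\frac{237}{192080} \approx 0.0012339$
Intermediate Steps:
$C{\left(z \right)} = 960 + z$ ($C{\left(z \right)} = z + 960 = 960 + z$)
$\frac{C{\left(225 \right)}}{N{\left(-980,2923 \right)}} = \frac{960 + 225}{\left(-980\right)^{2}} = \frac{1185}{960400} = 1185 \cdot \frac{1}{960400} = \frac{237}{192080}$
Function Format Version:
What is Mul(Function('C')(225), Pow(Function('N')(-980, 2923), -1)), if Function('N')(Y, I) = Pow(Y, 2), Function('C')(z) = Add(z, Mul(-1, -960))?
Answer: Rational(237, 192080) ≈ 0.0012339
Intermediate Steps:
Function('C')(z) = Add(960, z) (Function('C')(z) = Add(z, 960) = Add(960, z))
Mul(Function('C')(225), Pow(Function('N')(-980, 2923), -1)) = Mul(Add(960, 225), Pow(Pow(-980, 2), -1)) = Mul(1185, Pow(960400, -1)) = Mul(1185, Rational(1, 960400)) = Rational(237, 192080)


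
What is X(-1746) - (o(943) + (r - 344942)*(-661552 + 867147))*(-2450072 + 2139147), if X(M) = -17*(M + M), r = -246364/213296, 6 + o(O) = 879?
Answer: -1175813486740631065589/53324 ≈ -2.2050e+16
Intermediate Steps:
o(O) = 873 (o(O) = -6 + 879 = 873)
r = -61591/53324 (r = -246364*1/213296 = -61591/53324 ≈ -1.1550)
X(M) = -34*M
X(-1746) - (o(943) + (r - 344942)*(-661552 + 867147))*(-2450072 + 2139147) = -34*(-1746) - (873 + (-61591/53324 - 344942)*(-661552 + 867147))*(-2450072 + 2139147) = 59364 - (873 - 18393748799/53324*205595)*(-310925) = 59364 - (873 - 3781662784330405/53324)*(-310925) = 59364 - (-3781662737778553)*(-310925)/53324 = 59364 - 1*1175813486743796591525/53324 = 59364 - 1175813486743796591525/53324 = -1175813486740631065589/53324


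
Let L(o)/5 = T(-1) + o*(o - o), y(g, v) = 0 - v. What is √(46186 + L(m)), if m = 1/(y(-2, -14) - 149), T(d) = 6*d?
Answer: 2*√11539 ≈ 214.84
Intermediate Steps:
y(g, v) = -v
m = -1/135 (m = 1/(-1*(-14) - 149) = 1/(14 - 149) = 1/(-135) = -1/135 ≈ -0.0074074)
L(o) = -30 (L(o) = 5*(6*(-1) + o*(o - o)) = 5*(-6 + o*0) = 5*(-6 + 0) = 5*(-6) = -30)
√(46186 + L(m)) = √(46186 - 30) = √46156 = 2*√11539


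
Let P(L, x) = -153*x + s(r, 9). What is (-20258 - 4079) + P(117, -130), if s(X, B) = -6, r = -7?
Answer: -4453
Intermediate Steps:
P(L, x) = -6 - 153*x (P(L, x) = -153*x - 6 = -6 - 153*x)
(-20258 - 4079) + P(117, -130) = (-20258 - 4079) + (-6 - 153*(-130)) = -24337 + (-6 + 19890) = -24337 + 19884 = -4453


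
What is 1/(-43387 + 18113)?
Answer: -1/25274 ≈ -3.9566e-5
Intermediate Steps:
1/(-43387 + 18113) = 1/(-25274) = -1/25274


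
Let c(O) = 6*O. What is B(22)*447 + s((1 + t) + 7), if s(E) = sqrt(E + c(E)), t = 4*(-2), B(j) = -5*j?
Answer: -49170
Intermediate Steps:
t = -8
s(E) = sqrt(7)*sqrt(E) (s(E) = sqrt(E + 6*E) = sqrt(7*E) = sqrt(7)*sqrt(E))
B(22)*447 + s((1 + t) + 7) = -5*22*447 + sqrt(7)*sqrt((1 - 8) + 7) = -110*447 + sqrt(7)*sqrt(-7 + 7) = -49170 + sqrt(7)*sqrt(0) = -49170 + sqrt(7)*0 = -49170 + 0 = -49170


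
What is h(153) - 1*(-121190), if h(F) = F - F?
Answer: 121190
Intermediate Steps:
h(F) = 0
h(153) - 1*(-121190) = 0 - 1*(-121190) = 0 + 121190 = 121190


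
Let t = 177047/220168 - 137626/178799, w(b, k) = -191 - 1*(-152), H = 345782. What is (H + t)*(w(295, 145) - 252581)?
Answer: -66128107685263369415/757034966 ≈ -8.7351e+10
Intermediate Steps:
w(b, k) = -39 (w(b, k) = -191 + 152 = -39)
t = 104229645/3028139864 (t = 177047*(1/220168) - 137626*1/178799 = 13619/16936 - 137626/178799 = 104229645/3028139864 ≈ 0.034420)
(H + t)*(w(295, 145) - 252581) = (345782 + 104229645/3028139864)*(-39 - 252581) = (1047076362683293/3028139864)*(-252620) = -66128107685263369415/757034966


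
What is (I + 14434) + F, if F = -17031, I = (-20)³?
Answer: -10597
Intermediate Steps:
I = -8000
(I + 14434) + F = (-8000 + 14434) - 17031 = 6434 - 17031 = -10597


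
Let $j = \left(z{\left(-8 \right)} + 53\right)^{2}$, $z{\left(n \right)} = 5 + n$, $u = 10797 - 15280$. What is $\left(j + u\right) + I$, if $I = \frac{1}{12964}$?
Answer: $- \frac{25707611}{12964} \approx -1983.0$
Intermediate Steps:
$u = -4483$
$I = \frac{1}{12964} \approx 7.7137 \cdot 10^{-5}$
$j = 2500$ ($j = \left(\left(5 - 8\right) + 53\right)^{2} = \left(-3 + 53\right)^{2} = 50^{2} = 2500$)
$\left(j + u\right) + I = \left(2500 - 4483\right) + \frac{1}{12964} = -1983 + \frac{1}{12964} = - \frac{25707611}{12964}$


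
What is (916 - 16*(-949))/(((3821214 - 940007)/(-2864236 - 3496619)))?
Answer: -14629966500/411601 ≈ -35544.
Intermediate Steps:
(916 - 16*(-949))/(((3821214 - 940007)/(-2864236 - 3496619))) = (916 + 15184)/((2881207/(-6360855))) = 16100/((2881207*(-1/6360855))) = 16100/(-2881207/6360855) = 16100*(-6360855/2881207) = -14629966500/411601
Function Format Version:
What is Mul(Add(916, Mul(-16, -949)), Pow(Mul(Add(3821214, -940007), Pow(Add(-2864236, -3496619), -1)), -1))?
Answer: Rational(-14629966500, 411601) ≈ -35544.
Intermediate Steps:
Mul(Add(916, Mul(-16, -949)), Pow(Mul(Add(3821214, -940007), Pow(Add(-2864236, -3496619), -1)), -1)) = Mul(Add(916, 15184), Pow(Mul(2881207, Pow(-6360855, -1)), -1)) = Mul(16100, Pow(Mul(2881207, Rational(-1, 6360855)), -1)) = Mul(16100, Pow(Rational(-2881207, 6360855), -1)) = Mul(16100, Rational(-6360855, 2881207)) = Rational(-14629966500, 411601)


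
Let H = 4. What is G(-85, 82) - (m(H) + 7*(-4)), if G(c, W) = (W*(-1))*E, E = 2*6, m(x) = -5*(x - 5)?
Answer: -961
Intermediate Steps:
m(x) = 25 - 5*x (m(x) = -5*(-5 + x) = 25 - 5*x)
E = 12
G(c, W) = -12*W (G(c, W) = (W*(-1))*12 = -W*12 = -12*W)
G(-85, 82) - (m(H) + 7*(-4)) = -12*82 - ((25 - 5*4) + 7*(-4)) = -984 - ((25 - 20) - 28) = -984 - (5 - 28) = -984 - 1*(-23) = -984 + 23 = -961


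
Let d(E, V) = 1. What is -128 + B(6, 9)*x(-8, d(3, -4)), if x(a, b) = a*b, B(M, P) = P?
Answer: -200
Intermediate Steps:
-128 + B(6, 9)*x(-8, d(3, -4)) = -128 + 9*(-8*1) = -128 + 9*(-8) = -128 - 72 = -200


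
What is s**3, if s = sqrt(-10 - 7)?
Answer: -17*I*sqrt(17) ≈ -70.093*I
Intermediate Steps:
s = I*sqrt(17) (s = sqrt(-17) = I*sqrt(17) ≈ 4.1231*I)
s**3 = (I*sqrt(17))**3 = -17*I*sqrt(17)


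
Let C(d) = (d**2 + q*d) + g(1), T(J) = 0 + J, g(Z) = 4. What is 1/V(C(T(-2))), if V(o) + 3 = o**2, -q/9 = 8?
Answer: 1/23101 ≈ 4.3288e-5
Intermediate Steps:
q = -72 (q = -9*8 = -72)
T(J) = J
C(d) = 4 + d**2 - 72*d (C(d) = (d**2 - 72*d) + 4 = 4 + d**2 - 72*d)
V(o) = -3 + o**2
1/V(C(T(-2))) = 1/(-3 + (4 + (-2)**2 - 72*(-2))**2) = 1/(-3 + (4 + 4 + 144)**2) = 1/(-3 + 152**2) = 1/(-3 + 23104) = 1/23101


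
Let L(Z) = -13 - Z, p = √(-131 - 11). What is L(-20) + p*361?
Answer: 7 + 361*I*√142 ≈ 7.0 + 4301.8*I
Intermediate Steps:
p = I*√142 (p = √(-142) = I*√142 ≈ 11.916*I)
L(-20) + p*361 = (-13 - 1*(-20)) + (I*√142)*361 = (-13 + 20) + 361*I*√142 = 7 + 361*I*√142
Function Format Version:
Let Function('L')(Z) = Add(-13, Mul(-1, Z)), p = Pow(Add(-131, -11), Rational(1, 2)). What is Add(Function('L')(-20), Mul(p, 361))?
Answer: Add(7, Mul(361, I, Pow(142, Rational(1, 2)))) ≈ Add(7.0000, Mul(4301.8, I))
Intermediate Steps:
p = Mul(I, Pow(142, Rational(1, 2))) (p = Pow(-142, Rational(1, 2)) = Mul(I, Pow(142, Rational(1, 2))) ≈ Mul(11.916, I))
Add(Function('L')(-20), Mul(p, 361)) = Add(Add(-13, Mul(-1, -20)), Mul(Mul(I, Pow(142, Rational(1, 2))), 361)) = Add(Add(-13, 20), Mul(361, I, Pow(142, Rational(1, 2)))) = Add(7, Mul(361, I, Pow(142, Rational(1, 2))))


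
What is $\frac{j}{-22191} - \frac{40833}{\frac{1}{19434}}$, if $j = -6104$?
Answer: $- \frac{17609635245598}{22191} \approx -7.9355 \cdot 10^{8}$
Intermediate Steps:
$\frac{j}{-22191} - \frac{40833}{\frac{1}{19434}} = - \frac{6104}{-22191} - \frac{40833}{\frac{1}{19434}} = \left(-6104\right) \left(- \frac{1}{22191}\right) - 40833 \frac{1}{\frac{1}{19434}} = \frac{6104}{22191} - 793548522 = - \frac{17609635245598}{22191}$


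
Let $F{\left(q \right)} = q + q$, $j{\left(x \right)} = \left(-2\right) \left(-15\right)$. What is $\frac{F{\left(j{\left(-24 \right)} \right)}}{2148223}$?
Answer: $\frac{60}{2148223} \approx 2.793 \cdot 10^{-5}$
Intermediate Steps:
$j{\left(x \right)} = 30$
$F{\left(q \right)} = 2 q$
$\frac{F{\left(j{\left(-24 \right)} \right)}}{2148223} = \frac{2 \cdot 30}{2148223} = 60 \cdot \frac{1}{2148223} = \frac{60}{2148223}$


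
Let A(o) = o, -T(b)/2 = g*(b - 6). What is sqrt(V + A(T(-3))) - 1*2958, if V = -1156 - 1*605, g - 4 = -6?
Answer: -2958 + I*sqrt(1797) ≈ -2958.0 + 42.391*I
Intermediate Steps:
g = -2 (g = 4 - 6 = -2)
T(b) = -24 + 4*b (T(b) = -(-4)*(b - 6) = -(-4)*(-6 + b) = -2*(12 - 2*b) = -24 + 4*b)
V = -1761 (V = -1156 - 605 = -1761)
sqrt(V + A(T(-3))) - 1*2958 = sqrt(-1761 + (-24 + 4*(-3))) - 1*2958 = sqrt(-1761 + (-24 - 12)) - 2958 = sqrt(-1761 - 36) - 2958 = sqrt(-1797) - 2958 = I*sqrt(1797) - 2958 = -2958 + I*sqrt(1797)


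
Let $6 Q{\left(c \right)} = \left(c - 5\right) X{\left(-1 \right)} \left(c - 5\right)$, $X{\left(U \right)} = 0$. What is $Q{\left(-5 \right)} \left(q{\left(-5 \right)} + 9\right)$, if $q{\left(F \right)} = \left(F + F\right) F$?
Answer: $0$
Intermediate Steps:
$q{\left(F \right)} = 2 F^{2}$ ($q{\left(F \right)} = 2 F F = 2 F^{2}$)
$Q{\left(c \right)} = 0$ ($Q{\left(c \right)} = \frac{\left(c - 5\right) 0 \left(c - 5\right)}{6} = \frac{\left(-5 + c\right) 0 \left(-5 + c\right)}{6} = \frac{\left(-5 + c\right) 0}{6} = \frac{1}{6} \cdot 0 = 0$)
$Q{\left(-5 \right)} \left(q{\left(-5 \right)} + 9\right) = 0 \left(2 \left(-5\right)^{2} + 9\right) = 0 \left(2 \cdot 25 + 9\right) = 0 \left(50 + 9\right) = 0 \cdot 59 = 0$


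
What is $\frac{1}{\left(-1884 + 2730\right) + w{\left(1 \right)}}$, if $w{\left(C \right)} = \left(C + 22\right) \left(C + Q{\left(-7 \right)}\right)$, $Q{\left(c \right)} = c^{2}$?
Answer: $\frac{1}{1996} \approx 0.000501$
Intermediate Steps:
$w{\left(C \right)} = \left(22 + C\right) \left(49 + C\right)$ ($w{\left(C \right)} = \left(C + 22\right) \left(C + \left(-7\right)^{2}\right) = \left(22 + C\right) \left(C + 49\right) = \left(22 + C\right) \left(49 + C\right)$)
$\frac{1}{\left(-1884 + 2730\right) + w{\left(1 \right)}} = \frac{1}{\left(-1884 + 2730\right) + \left(1078 + 1^{2} + 71 \cdot 1\right)} = \frac{1}{846 + \left(1078 + 1 + 71\right)} = \frac{1}{846 + 1150} = \frac{1}{1996}$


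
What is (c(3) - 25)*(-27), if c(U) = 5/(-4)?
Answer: 2835/4 ≈ 708.75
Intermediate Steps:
c(U) = -5/4 (c(U) = 5*(-1/4) = -5/4)
(c(3) - 25)*(-27) = (-5/4 - 25)*(-27) = -105/4*(-27) = 2835/4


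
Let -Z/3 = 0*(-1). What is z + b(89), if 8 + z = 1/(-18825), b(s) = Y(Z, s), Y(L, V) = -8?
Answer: -301201/18825 ≈ -16.000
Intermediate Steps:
Z = 0 (Z = -0*(-1) = -3*0 = 0)
b(s) = -8
z = -150601/18825 (z = -8 + 1/(-18825) = -8 - 1/18825 = -150601/18825 ≈ -8.0000)
z + b(89) = -150601/18825 - 8 = -301201/18825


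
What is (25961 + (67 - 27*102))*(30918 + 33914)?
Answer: 1508899968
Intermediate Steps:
(25961 + (67 - 27*102))*(30918 + 33914) = (25961 + (67 - 2754))*64832 = (25961 - 2687)*64832 = 23274*64832 = 1508899968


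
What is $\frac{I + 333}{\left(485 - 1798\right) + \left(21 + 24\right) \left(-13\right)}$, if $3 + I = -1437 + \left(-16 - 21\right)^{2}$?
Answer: $- \frac{131}{949} \approx -0.13804$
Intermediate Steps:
$I = -71$ ($I = -3 - \left(1437 - \left(-16 - 21\right)^{2}\right) = -3 - \left(1437 - \left(-37\right)^{2}\right) = -3 + \left(-1437 + 1369\right) = -3 - 68 = -71$)
$\frac{I + 333}{\left(485 - 1798\right) + \left(21 + 24\right) \left(-13\right)} = \frac{-71 + 333}{\left(485 - 1798\right) + \left(21 + 24\right) \left(-13\right)} = \frac{262}{\left(485 - 1798\right) + 45 \left(-13\right)} = \frac{262}{-1313 - 585} = \frac{262}{-1898} = 262 \left(- \frac{1}{1898}\right) = - \frac{131}{949}$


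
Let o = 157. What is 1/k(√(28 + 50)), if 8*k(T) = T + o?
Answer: 1256/24571 - 8*√78/24571 ≈ 0.048242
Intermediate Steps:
k(T) = 157/8 + T/8 (k(T) = (T + 157)/8 = (157 + T)/8 = 157/8 + T/8)
1/k(√(28 + 50)) = 1/(157/8 + √(28 + 50)/8) = 1/(157/8 + √78/8)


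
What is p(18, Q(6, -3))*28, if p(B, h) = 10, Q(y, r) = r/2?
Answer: 280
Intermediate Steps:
Q(y, r) = r/2 (Q(y, r) = r*(½) = r/2)
p(18, Q(6, -3))*28 = 10*28 = 280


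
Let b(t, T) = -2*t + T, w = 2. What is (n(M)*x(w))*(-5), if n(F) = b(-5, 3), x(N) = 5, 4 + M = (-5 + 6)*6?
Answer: -325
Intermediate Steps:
M = 2 (M = -4 + (-5 + 6)*6 = -4 + 1*6 = -4 + 6 = 2)
b(t, T) = T - 2*t
n(F) = 13 (n(F) = 3 - 2*(-5) = 3 + 10 = 13)
(n(M)*x(w))*(-5) = (13*5)*(-5) = 65*(-5) = -325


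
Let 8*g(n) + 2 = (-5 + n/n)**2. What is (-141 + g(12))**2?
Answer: 310249/16 ≈ 19391.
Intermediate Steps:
g(n) = 7/4 (g(n) = -1/4 + (-5 + n/n)**2/8 = -1/4 + (-5 + 1)**2/8 = -1/4 + (1/8)*(-4)**2 = -1/4 + (1/8)*16 = -1/4 + 2 = 7/4)
(-141 + g(12))**2 = (-141 + 7/4)**2 = (-557/4)**2 = 310249/16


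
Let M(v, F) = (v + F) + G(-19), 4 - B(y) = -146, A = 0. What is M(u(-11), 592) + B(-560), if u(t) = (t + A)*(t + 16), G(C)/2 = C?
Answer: 649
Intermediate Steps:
G(C) = 2*C
B(y) = 150 (B(y) = 4 - 1*(-146) = 4 + 146 = 150)
u(t) = t*(16 + t) (u(t) = (t + 0)*(t + 16) = t*(16 + t))
M(v, F) = -38 + F + v (M(v, F) = (v + F) + 2*(-19) = (F + v) - 38 = -38 + F + v)
M(u(-11), 592) + B(-560) = (-38 + 592 - 11*(16 - 11)) + 150 = (-38 + 592 - 11*5) + 150 = (-38 + 592 - 55) + 150 = 499 + 150 = 649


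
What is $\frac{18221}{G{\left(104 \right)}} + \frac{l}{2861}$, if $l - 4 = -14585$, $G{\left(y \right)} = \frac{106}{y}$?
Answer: $\frac{2710001819}{151633} \approx 17872.0$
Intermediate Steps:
$l = -14581$ ($l = 4 - 14585 = -14581$)
$\frac{18221}{G{\left(104 \right)}} + \frac{l}{2861} = \frac{18221}{106 \cdot \frac{1}{104}} - \frac{14581}{2861} = \frac{18221}{\frac{53}{52}} - \frac{14581}{2861} = 18221 \cdot \frac{52}{53} - \frac{14581}{2861} = \frac{947492}{53} - \frac{14581}{2861} = \frac{2710001819}{151633}$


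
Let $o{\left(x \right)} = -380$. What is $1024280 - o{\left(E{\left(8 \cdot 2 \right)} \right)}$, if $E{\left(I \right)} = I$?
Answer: $1024660$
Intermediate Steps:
$1024280 - o{\left(E{\left(8 \cdot 2 \right)} \right)} = 1024280 - -380 = 1024280 + 380 = 1024660$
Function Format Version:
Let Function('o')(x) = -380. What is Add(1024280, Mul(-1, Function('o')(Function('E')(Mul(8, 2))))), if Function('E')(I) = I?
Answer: 1024660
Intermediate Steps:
Add(1024280, Mul(-1, Function('o')(Function('E')(Mul(8, 2))))) = Add(1024280, Mul(-1, -380)) = Add(1024280, 380) = 1024660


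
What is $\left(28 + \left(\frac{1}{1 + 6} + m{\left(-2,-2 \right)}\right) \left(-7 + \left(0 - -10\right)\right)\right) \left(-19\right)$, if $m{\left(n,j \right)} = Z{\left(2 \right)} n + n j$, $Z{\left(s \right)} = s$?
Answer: $- \frac{3781}{7} \approx -540.14$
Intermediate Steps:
$m{\left(n,j \right)} = 2 n + j n$ ($m{\left(n,j \right)} = 2 n + n j = 2 n + j n$)
$\left(28 + \left(\frac{1}{1 + 6} + m{\left(-2,-2 \right)}\right) \left(-7 + \left(0 - -10\right)\right)\right) \left(-19\right) = \left(28 + \left(\frac{1}{1 + 6} - 2 \left(2 - 2\right)\right) \left(-7 + \left(0 - -10\right)\right)\right) \left(-19\right) = \left(28 + \left(\frac{1}{7} - 0\right) \left(-7 + \left(0 + 10\right)\right)\right) \left(-19\right) = \left(28 + \left(\frac{1}{7} + 0\right) \left(-7 + 10\right)\right) \left(-19\right) = \left(28 + \frac{1}{7} \cdot 3\right) \left(-19\right) = \left(28 + \frac{3}{7}\right) \left(-19\right) = \frac{199}{7} \left(-19\right) = - \frac{3781}{7}$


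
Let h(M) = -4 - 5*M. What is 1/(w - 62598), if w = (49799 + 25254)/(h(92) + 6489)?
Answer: -6025/377077897 ≈ -1.5978e-5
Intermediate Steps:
w = 75053/6025 (w = (49799 + 25254)/((-4 - 5*92) + 6489) = 75053/((-4 - 460) + 6489) = 75053/(-464 + 6489) = 75053/6025 ≈ 12.457)
1/(w - 62598) = 1/(75053/6025 - 62598) = 1/(-377077897/6025) = -6025/377077897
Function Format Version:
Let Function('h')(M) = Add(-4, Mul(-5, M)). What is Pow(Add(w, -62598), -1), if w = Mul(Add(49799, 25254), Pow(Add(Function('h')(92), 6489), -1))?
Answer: Rational(-6025, 377077897) ≈ -1.5978e-5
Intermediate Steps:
w = Rational(75053, 6025) (w = Mul(Add(49799, 25254), Pow(Add(Add(-4, Mul(-5, 92)), 6489), -1)) = Mul(75053, Pow(Add(Add(-4, -460), 6489), -1)) = Mul(75053, Pow(Add(-464, 6489), -1)) = Mul(75053, Pow(6025, -1)) = Mul(75053, Rational(1, 6025)) = Rational(75053, 6025) ≈ 12.457)
Pow(Add(w, -62598), -1) = Pow(Add(Rational(75053, 6025), -62598), -1) = Pow(Rational(-377077897, 6025), -1) = Rational(-6025, 377077897)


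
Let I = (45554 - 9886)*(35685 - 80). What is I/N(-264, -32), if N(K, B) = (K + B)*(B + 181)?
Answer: -8580805/298 ≈ -28795.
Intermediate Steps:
N(K, B) = (181 + B)*(B + K) (N(K, B) = (B + K)*(181 + B) = (181 + B)*(B + K))
I = 1269959140 (I = 35668*35605 = 1269959140)
I/N(-264, -32) = 1269959140/((-32)² + 181*(-32) + 181*(-264) - 32*(-264)) = 1269959140/(1024 - 5792 - 47784 + 8448) = 1269959140/(-44104) = 1269959140*(-1/44104) = -8580805/298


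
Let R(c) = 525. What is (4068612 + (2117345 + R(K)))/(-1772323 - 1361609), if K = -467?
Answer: -3093241/1566966 ≈ -1.9740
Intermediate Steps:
(4068612 + (2117345 + R(K)))/(-1772323 - 1361609) = (4068612 + (2117345 + 525))/(-1772323 - 1361609) = (4068612 + 2117870)/(-3133932) = 6186482*(-1/3133932) = -3093241/1566966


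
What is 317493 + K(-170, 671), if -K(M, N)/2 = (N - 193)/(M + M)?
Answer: 26987144/85 ≈ 3.1750e+5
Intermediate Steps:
K(M, N) = -(-193 + N)/M (K(M, N) = -2*(N - 193)/(M + M) = -2*(-193 + N)/(2*M) = -2*(-193 + N)*1/(2*M) = -(-193 + N)/M)
317493 + K(-170, 671) = 317493 + (193 - 1*671)/(-170) = 317493 - (193 - 671)/170 = 317493 - 1/170*(-478) = 317493 + 239/85 = 26987144/85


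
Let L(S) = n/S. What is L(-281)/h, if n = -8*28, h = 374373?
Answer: 224/105198813 ≈ 2.1293e-6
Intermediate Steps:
n = -224
L(S) = -224/S
L(-281)/h = -224/(-281)/374373 = -224*(-1/281)*(1/374373) = (224/281)*(1/374373) = 224/105198813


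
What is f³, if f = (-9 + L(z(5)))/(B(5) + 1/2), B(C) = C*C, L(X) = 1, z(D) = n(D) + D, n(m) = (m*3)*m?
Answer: -4096/132651 ≈ -0.030878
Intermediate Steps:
n(m) = 3*m² (n(m) = (3*m)*m = 3*m²)
z(D) = D + 3*D² (z(D) = 3*D² + D = D + 3*D²)
B(C) = C²
f = -16/51 (f = (-9 + 1)/(5² + 1/2) = -8/(25 + ½) = -8/51/2 = -8*2/51 = -16/51 ≈ -0.31373)
f³ = (-16/51)³ = -4096/132651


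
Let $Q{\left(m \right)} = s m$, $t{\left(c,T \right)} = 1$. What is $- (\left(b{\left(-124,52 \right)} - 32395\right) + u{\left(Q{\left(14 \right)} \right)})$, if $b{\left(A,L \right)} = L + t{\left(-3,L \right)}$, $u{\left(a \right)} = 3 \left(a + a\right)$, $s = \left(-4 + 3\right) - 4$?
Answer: $32762$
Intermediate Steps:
$s = -5$ ($s = -1 - 4 = -5$)
$Q{\left(m \right)} = - 5 m$
$u{\left(a \right)} = 6 a$ ($u{\left(a \right)} = 3 \cdot 2 a = 6 a$)
$b{\left(A,L \right)} = 1 + L$ ($b{\left(A,L \right)} = L + 1 = 1 + L$)
$- (\left(b{\left(-124,52 \right)} - 32395\right) + u{\left(Q{\left(14 \right)} \right)}) = - (\left(\left(1 + 52\right) - 32395\right) + 6 \left(\left(-5\right) 14\right)) = - (\left(53 - 32395\right) + 6 \left(-70\right)) = - (-32342 - 420) = \left(-1\right) \left(-32762\right) = 32762$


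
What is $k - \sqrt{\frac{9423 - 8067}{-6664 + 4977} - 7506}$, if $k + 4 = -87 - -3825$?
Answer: $3734 - \frac{i \sqrt{21364130886}}{1687} \approx 3734.0 - 86.642 i$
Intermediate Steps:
$k = 3734$ ($k = -4 - -3738 = -4 + \left(-87 + 3825\right) = -4 + 3738 = 3734$)
$k - \sqrt{\frac{9423 - 8067}{-6664 + 4977} - 7506} = 3734 - \sqrt{\frac{9423 - 8067}{-6664 + 4977} - 7506} = 3734 - \sqrt{\frac{1356}{-1687} - 7506} = 3734 - \sqrt{1356 \left(- \frac{1}{1687}\right) - 7506} = 3734 - \sqrt{- \frac{1356}{1687} - 7506} = 3734 - \sqrt{- \frac{12663978}{1687}} = 3734 - \frac{i \sqrt{21364130886}}{1687}$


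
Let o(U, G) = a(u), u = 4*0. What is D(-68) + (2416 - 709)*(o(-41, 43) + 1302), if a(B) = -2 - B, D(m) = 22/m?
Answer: 75449389/34 ≈ 2.2191e+6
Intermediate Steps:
u = 0
o(U, G) = -2 (o(U, G) = -2 - 1*0 = -2 + 0 = -2)
D(-68) + (2416 - 709)*(o(-41, 43) + 1302) = 22/(-68) + (2416 - 709)*(-2 + 1302) = 22*(-1/68) + 1707*1300 = -11/34 + 2219100 = 75449389/34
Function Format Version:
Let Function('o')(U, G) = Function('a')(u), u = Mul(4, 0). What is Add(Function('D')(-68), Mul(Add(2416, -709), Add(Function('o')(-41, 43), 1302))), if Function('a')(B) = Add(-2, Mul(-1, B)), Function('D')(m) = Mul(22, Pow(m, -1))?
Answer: Rational(75449389, 34) ≈ 2.2191e+6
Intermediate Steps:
u = 0
Function('o')(U, G) = -2 (Function('o')(U, G) = Add(-2, Mul(-1, 0)) = Add(-2, 0) = -2)
Add(Function('D')(-68), Mul(Add(2416, -709), Add(Function('o')(-41, 43), 1302))) = Add(Mul(22, Pow(-68, -1)), Mul(Add(2416, -709), Add(-2, 1302))) = Add(Mul(22, Rational(-1, 68)), Mul(1707, 1300)) = Add(Rational(-11, 34), 2219100) = Rational(75449389, 34)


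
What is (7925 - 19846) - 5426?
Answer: -17347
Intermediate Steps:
(7925 - 19846) - 5426 = -11921 - 5426 = -17347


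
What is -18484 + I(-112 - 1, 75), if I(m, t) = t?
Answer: -18409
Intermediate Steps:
-18484 + I(-112 - 1, 75) = -18484 + 75 = -18409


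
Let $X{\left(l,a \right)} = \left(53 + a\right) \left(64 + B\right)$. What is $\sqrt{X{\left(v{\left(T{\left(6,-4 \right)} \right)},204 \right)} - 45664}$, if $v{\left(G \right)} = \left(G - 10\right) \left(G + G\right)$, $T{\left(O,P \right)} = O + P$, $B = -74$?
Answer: $i \sqrt{48234} \approx 219.62 i$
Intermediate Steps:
$v{\left(G \right)} = 2 G \left(-10 + G\right)$ ($v{\left(G \right)} = \left(-10 + G\right) 2 G = 2 G \left(-10 + G\right)$)
$X{\left(l,a \right)} = -530 - 10 a$ ($X{\left(l,a \right)} = \left(53 + a\right) \left(64 - 74\right) = \left(53 + a\right) \left(-10\right) = -530 - 10 a$)
$\sqrt{X{\left(v{\left(T{\left(6,-4 \right)} \right)},204 \right)} - 45664} = \sqrt{\left(-530 - 2040\right) - 45664} = \sqrt{-2570 - 45664} = \sqrt{-48234} = i \sqrt{48234}$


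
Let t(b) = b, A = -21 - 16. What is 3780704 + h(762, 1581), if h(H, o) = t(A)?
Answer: 3780667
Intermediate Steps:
A = -37
h(H, o) = -37
3780704 + h(762, 1581) = 3780704 - 37 = 3780667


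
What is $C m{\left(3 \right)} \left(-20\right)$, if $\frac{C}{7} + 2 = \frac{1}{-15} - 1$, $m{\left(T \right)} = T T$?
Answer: $3864$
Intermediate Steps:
$m{\left(T \right)} = T^{2}$
$C = - \frac{322}{15}$ ($C = -14 + 7 \left(\frac{1}{-15} - 1\right) = -14 + 7 \left(- \frac{1}{15} - 1\right) = -14 + 7 \left(- \frac{16}{15}\right) = -14 - \frac{112}{15} = - \frac{322}{15} \approx -21.467$)
$C m{\left(3 \right)} \left(-20\right) = - \frac{322 \cdot 3^{2}}{15} \left(-20\right) = \left(- \frac{322}{15}\right) 9 \left(-20\right) = \left(- \frac{966}{5}\right) \left(-20\right) = 3864$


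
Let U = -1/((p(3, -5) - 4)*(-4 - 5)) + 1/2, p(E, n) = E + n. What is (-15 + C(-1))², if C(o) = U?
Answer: 153664/729 ≈ 210.79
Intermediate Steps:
U = 13/27 (U = -1/(((3 - 5) - 4)*(-4 - 5)) + 1/2 = -1/((-2 - 4)*(-9)) + 1*(½) = -1/((-6*(-9))) + ½ = -1/54 + ½ = 13/27 ≈ 0.48148)
C(o) = 13/27
(-15 + C(-1))² = (-15 + 13/27)² = (-392/27)² = 153664/729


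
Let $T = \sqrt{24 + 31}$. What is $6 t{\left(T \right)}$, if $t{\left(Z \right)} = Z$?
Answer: $6 \sqrt{55} \approx 44.497$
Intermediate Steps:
$T = \sqrt{55} \approx 7.4162$
$6 t{\left(T \right)} = 6 \sqrt{55}$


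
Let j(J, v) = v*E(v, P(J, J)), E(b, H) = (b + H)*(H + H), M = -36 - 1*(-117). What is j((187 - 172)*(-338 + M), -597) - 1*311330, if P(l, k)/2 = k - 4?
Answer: -76625464310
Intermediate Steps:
M = 81 (M = -36 + 117 = 81)
P(l, k) = -8 + 2*k (P(l, k) = 2*(k - 4) = 2*(-4 + k) = -8 + 2*k)
E(b, H) = 2*H*(H + b) (E(b, H) = (H + b)*(2*H) = 2*H*(H + b))
j(J, v) = 2*v*(-8 + 2*J)*(-8 + v + 2*J) (j(J, v) = v*(2*(-8 + 2*J)*((-8 + 2*J) + v)) = v*(2*(-8 + 2*J)*(-8 + v + 2*J)) = 2*v*(-8 + 2*J)*(-8 + v + 2*J))
j((187 - 172)*(-338 + M), -597) - 1*311330 = 4*(-597)*(-4 + (187 - 172)*(-338 + 81))*(-8 - 597 + 2*((187 - 172)*(-338 + 81))) - 1*311330 = 4*(-597)*(-4 + 15*(-257))*(-8 - 597 + 2*(15*(-257))) - 311330 = 4*(-597)*(-4 - 3855)*(-8 - 597 + 2*(-3855)) - 311330 = 4*(-597)*(-3859)*(-8 - 597 - 7710) - 311330 = 4*(-597)*(-3859)*(-8315) - 311330 = -76625152980 - 311330 = -76625464310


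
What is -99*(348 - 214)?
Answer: -13266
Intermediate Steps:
-99*(348 - 214) = -99*134 = -13266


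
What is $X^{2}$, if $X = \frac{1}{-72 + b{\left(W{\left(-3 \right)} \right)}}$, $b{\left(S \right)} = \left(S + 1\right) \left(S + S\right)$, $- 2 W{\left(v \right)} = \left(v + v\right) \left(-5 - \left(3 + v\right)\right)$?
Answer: $\frac{1}{121104} \approx 8.2574 \cdot 10^{-6}$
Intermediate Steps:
$W{\left(v \right)} = - v \left(-8 - v\right)$ ($W{\left(v \right)} = - \frac{\left(v + v\right) \left(-5 - \left(3 + v\right)\right)}{2} = - \frac{2 v \left(-8 - v\right)}{2} = - v \left(-8 - v\right)$)
$b{\left(S \right)} = 2 S \left(1 + S\right)$ ($b{\left(S \right)} = \left(1 + S\right) 2 S = 2 S \left(1 + S\right)$)
$X = \frac{1}{348}$ ($X = \frac{1}{-72 + 2 \left(- 3 \left(8 - 3\right)\right) \left(1 - 3 \left(8 - 3\right)\right)} = \frac{1}{-72 + 2 \left(\left(-3\right) 5\right) \left(1 - 15\right)} = \frac{1}{-72 + 2 \left(-15\right) \left(1 - 15\right)} = \frac{1}{-72 + 2 \left(-15\right) \left(-14\right)} = \frac{1}{-72 + 420} = \frac{1}{348} \approx 0.0028736$)
$X^{2} = \left(\frac{1}{348}\right)^{2} = \frac{1}{121104}$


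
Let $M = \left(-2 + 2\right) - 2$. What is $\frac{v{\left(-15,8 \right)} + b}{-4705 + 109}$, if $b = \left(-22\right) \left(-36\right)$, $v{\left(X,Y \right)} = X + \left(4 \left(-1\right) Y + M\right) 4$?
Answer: $- \frac{641}{4596} \approx -0.13947$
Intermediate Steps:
$M = -2$ ($M = 0 - 2 = -2$)
$v{\left(X,Y \right)} = -8 + X - 16 Y$ ($v{\left(X,Y \right)} = X + \left(4 \left(-1\right) Y - 2\right) 4 = X + \left(- 4 Y - 2\right) 4 = X + \left(-2 - 4 Y\right) 4 = X - \left(8 + 16 Y\right) = -8 + X - 16 Y$)
$b = 792$
$\frac{v{\left(-15,8 \right)} + b}{-4705 + 109} = \frac{\left(-8 - 15 - 128\right) + 792}{-4705 + 109} = \frac{\left(-8 - 15 - 128\right) + 792}{-4596} = \left(-151 + 792\right) \left(- \frac{1}{4596}\right) = 641 \left(- \frac{1}{4596}\right) = - \frac{641}{4596}$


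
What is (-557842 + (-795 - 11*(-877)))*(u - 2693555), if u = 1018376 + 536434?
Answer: 625159617550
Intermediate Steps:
u = 1554810
(-557842 + (-795 - 11*(-877)))*(u - 2693555) = (-557842 + (-795 - 11*(-877)))*(1554810 - 2693555) = (-557842 + (-795 + 9647))*(-1138745) = (-557842 + 8852)*(-1138745) = -548990*(-1138745) = 625159617550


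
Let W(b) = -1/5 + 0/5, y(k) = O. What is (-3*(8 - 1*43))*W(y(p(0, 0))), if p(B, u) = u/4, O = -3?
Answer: -21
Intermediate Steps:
p(B, u) = u/4 (p(B, u) = u*(¼) = u/4)
y(k) = -3
W(b) = -⅕ (W(b) = -1*⅕ + 0*(⅕) = -⅕ + 0 = -⅕)
(-3*(8 - 1*43))*W(y(p(0, 0))) = -3*(8 - 1*43)*(-⅕) = -3*(8 - 43)*(-⅕) = -3*(-35)*(-⅕) = 105*(-⅕) = -21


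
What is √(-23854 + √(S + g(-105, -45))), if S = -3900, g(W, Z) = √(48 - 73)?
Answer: √(-23854 + √5*√(-780 + I)) ≈ 0.202 + 154.45*I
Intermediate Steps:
g(W, Z) = 5*I (g(W, Z) = √(-25) = 5*I)
√(-23854 + √(S + g(-105, -45))) = √(-23854 + √(-3900 + 5*I))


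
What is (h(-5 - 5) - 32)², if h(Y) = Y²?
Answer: 4624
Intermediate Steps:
(h(-5 - 5) - 32)² = ((-5 - 5)² - 32)² = ((-10)² - 32)² = (100 - 32)² = 68² = 4624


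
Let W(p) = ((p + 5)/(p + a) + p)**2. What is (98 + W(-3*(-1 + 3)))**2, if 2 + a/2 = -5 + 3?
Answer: 681053409/38416 ≈ 17728.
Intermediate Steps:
a = -8 (a = -4 + 2*(-5 + 3) = -4 + 2*(-2) = -4 - 4 = -8)
W(p) = (p + (5 + p)/(-8 + p))**2 (W(p) = ((p + 5)/(p - 8) + p)**2 = ((5 + p)/(-8 + p) + p)**2 = (p + (5 + p)/(-8 + p))**2)
(98 + W(-3*(-1 + 3)))**2 = (98 + (5 + (-3*(-1 + 3))**2 - (-21)*(-1 + 3))**2/(-8 - 3*(-1 + 3))**2)**2 = (98 + (5 + (-3*2)**2 - (-21)*2)**2/(-8 - 3*2)**2)**2 = (98 + (5 + (-6)**2 - 7*(-6))**2/(-8 - 6)**2)**2 = (98 + (5 + 36 + 42)**2/(-14)**2)**2 = (98 + (1/196)*83**2)**2 = (98 + (1/196)*6889)**2 = (98 + 6889/196)**2 = (26097/196)**2 = 681053409/38416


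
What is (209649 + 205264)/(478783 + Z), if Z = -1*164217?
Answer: 414913/314566 ≈ 1.3190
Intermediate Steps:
Z = -164217
(209649 + 205264)/(478783 + Z) = (209649 + 205264)/(478783 - 164217) = 414913/314566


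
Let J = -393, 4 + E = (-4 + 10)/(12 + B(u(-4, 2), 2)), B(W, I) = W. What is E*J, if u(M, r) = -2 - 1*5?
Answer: 5502/5 ≈ 1100.4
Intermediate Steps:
u(M, r) = -7 (u(M, r) = -2 - 5 = -7)
E = -14/5 (E = -4 + (-4 + 10)/(12 - 7) = -4 + 6/5 = -14/5 ≈ -2.8000)
E*J = -14/5*(-393) = 5502/5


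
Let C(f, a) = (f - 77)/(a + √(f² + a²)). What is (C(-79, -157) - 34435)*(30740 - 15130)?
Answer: -3355109234470/6241 - 2435160*√30890/6241 ≈ -5.3766e+8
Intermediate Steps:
C(f, a) = (-77 + f)/(a + √(a² + f²))
(C(-79, -157) - 34435)*(30740 - 15130) = ((-77 - 79)/(-157 + √((-157)² + (-79)²)) - 34435)*(30740 - 15130) = (-156/(-157 + √(24649 + 6241)) - 34435)*15610 = (-156/(-157 + √30890) - 34435)*15610 = (-34435 - 156/(-157 + √30890))*15610 = -537530350 - 2435160/(-157 + √30890)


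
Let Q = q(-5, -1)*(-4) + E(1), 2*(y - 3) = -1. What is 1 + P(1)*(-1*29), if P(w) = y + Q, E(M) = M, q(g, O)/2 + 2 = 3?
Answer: 263/2 ≈ 131.50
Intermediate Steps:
q(g, O) = 2 (q(g, O) = -4 + 2*3 = -4 + 6 = 2)
y = 5/2 (y = 3 + (1/2)*(-1) = 3 - 1/2 = 5/2 ≈ 2.5000)
Q = -7 (Q = 2*(-4) + 1 = -8 + 1 = -7)
P(w) = -9/2 (P(w) = 5/2 - 7 = -9/2)
1 + P(1)*(-1*29) = 1 - (-9)*29/2 = 1 - 9/2*(-29) = 1 + 261/2 = 263/2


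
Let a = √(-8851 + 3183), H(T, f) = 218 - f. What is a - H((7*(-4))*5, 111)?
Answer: -107 + 2*I*√1417 ≈ -107.0 + 75.286*I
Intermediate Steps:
a = 2*I*√1417 (a = √(-5668) = 2*I*√1417 ≈ 75.286*I)
a - H((7*(-4))*5, 111) = 2*I*√1417 - (218 - 1*111) = 2*I*√1417 - (218 - 111) = 2*I*√1417 - 1*107 = 2*I*√1417 - 107 = -107 + 2*I*√1417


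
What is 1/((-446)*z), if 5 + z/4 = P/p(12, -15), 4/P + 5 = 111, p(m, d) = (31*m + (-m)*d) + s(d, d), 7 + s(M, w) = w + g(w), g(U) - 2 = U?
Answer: 27401/244413352 ≈ 0.00011211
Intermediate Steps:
g(U) = 2 + U
s(M, w) = -5 + 2*w (s(M, w) = -7 + (w + (2 + w)) = -7 + (2 + 2*w) = -5 + 2*w)
p(m, d) = -5 + 2*d + 31*m - d*m (p(m, d) = (31*m + (-m)*d) + (-5 + 2*d) = (31*m - d*m) + (-5 + 2*d) = -5 + 2*d + 31*m - d*m)
P = 2/53 (P = 4/(-5 + 111) = 4/106 = 4*(1/106) = 2/53 ≈ 0.037736)
z = -548012/27401 (z = -20 + 4*(2/(53*(-5 + 2*(-15) + 31*12 - 1*(-15)*12))) = -20 + 4*(2/(53*(-5 - 30 + 372 + 180))) = -20 + 4*((2/53)/517) = -20 + 4*((2/53)*(1/517)) = -20 + 4*(2/27401) = -20 + 8/27401 = -548012/27401 ≈ -20.000)
1/((-446)*z) = 1/((-446)*(-548012/27401)) = -1/446*(-27401/548012) = 27401/244413352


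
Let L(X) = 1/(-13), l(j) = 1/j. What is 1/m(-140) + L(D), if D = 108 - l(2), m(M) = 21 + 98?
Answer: -106/1547 ≈ -0.068520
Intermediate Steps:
m(M) = 119
D = 215/2 (D = 108 - 1/2 = 108 - 1*½ = 108 - ½ = 215/2 ≈ 107.50)
L(X) = -1/13
1/m(-140) + L(D) = 1/119 - 1/13 = -106/1547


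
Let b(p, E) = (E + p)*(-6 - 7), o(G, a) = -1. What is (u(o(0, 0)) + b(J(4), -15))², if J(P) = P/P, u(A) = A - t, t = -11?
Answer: 36864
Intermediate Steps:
u(A) = 11 + A (u(A) = A - 1*(-11) = A + 11 = 11 + A)
J(P) = 1
b(p, E) = -13*E - 13*p (b(p, E) = (E + p)*(-13) = -13*E - 13*p)
(u(o(0, 0)) + b(J(4), -15))² = ((11 - 1) + (-13*(-15) - 13*1))² = (10 + (195 - 13))² = (10 + 182)² = 192² = 36864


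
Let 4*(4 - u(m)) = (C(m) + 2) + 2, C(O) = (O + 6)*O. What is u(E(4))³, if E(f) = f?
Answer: -343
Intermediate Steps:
C(O) = O*(6 + O) (C(O) = (6 + O)*O = O*(6 + O))
u(m) = 3 - m*(6 + m)/4 (u(m) = 4 - ((m*(6 + m) + 2) + 2)/4 = 4 - ((2 + m*(6 + m)) + 2)/4 = 4 - (4 + m*(6 + m))/4 = 4 + (-1 - m*(6 + m)/4) = 3 - m*(6 + m)/4)
u(E(4))³ = (3 - ¼*4*(6 + 4))³ = (3 - ¼*4*10)³ = (3 - 10)³ = (-7)³ = -343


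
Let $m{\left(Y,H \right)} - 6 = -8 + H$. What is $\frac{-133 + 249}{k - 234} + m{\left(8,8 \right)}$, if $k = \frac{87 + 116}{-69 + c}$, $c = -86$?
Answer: $\frac{200858}{36473} \approx 5.507$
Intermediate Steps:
$k = - \frac{203}{155}$ ($k = \frac{87 + 116}{-69 - 86} = \frac{203}{-155} = 203 \left(- \frac{1}{155}\right) = - \frac{203}{155} \approx -1.3097$)
$m{\left(Y,H \right)} = -2 + H$ ($m{\left(Y,H \right)} = 6 + \left(-8 + H\right) = -2 + H$)
$\frac{-133 + 249}{k - 234} + m{\left(8,8 \right)} = \frac{-133 + 249}{- \frac{203}{155} - 234} + \left(-2 + 8\right) = \frac{116}{- \frac{36473}{155}} + 6 = 116 \left(- \frac{155}{36473}\right) + 6 = - \frac{17980}{36473} + 6 = \frac{200858}{36473}$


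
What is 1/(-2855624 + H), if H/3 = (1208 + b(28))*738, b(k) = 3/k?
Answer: -14/2532247 ≈ -5.5287e-6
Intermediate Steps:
H = 37446489/14 (H = 3*((1208 + 3/28)*738) = 3*((33827/28)*738) = 3*(12482163/14) = 37446489/14 ≈ 2.6747e+6)
1/(-2855624 + H) = 1/(-2855624 + 37446489/14) = 1/(-2532247/14) = -14/2532247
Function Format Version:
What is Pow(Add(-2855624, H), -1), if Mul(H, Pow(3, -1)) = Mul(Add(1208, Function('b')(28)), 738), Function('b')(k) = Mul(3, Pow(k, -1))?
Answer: Rational(-14, 2532247) ≈ -5.5287e-6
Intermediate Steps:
H = Rational(37446489, 14) (H = Mul(3, Mul(Add(1208, Mul(3, Pow(28, -1))), 738)) = Mul(3, Mul(Add(1208, Mul(3, Rational(1, 28))), 738)) = Mul(3, Mul(Add(1208, Rational(3, 28)), 738)) = Mul(3, Mul(Rational(33827, 28), 738)) = Mul(3, Rational(12482163, 14)) = Rational(37446489, 14) ≈ 2.6747e+6)
Pow(Add(-2855624, H), -1) = Pow(Add(-2855624, Rational(37446489, 14)), -1) = Pow(Rational(-2532247, 14), -1) = Rational(-14, 2532247)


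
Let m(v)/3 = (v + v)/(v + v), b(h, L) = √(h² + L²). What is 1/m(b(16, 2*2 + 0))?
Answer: ⅓ ≈ 0.33333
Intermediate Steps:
b(h, L) = √(L² + h²)
m(v) = 3 (m(v) = 3*((v + v)/(v + v)) = 3*((2*v)/((2*v))) = 3*((2*v)*(1/(2*v))) = 3*1 = 3)
1/m(b(16, 2*2 + 0)) = 1/3 = ⅓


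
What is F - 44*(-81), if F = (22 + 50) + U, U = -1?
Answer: 3635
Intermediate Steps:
F = 71 (F = (22 + 50) - 1 = 72 - 1 = 71)
F - 44*(-81) = 71 - 44*(-81) = 71 + 3564 = 3635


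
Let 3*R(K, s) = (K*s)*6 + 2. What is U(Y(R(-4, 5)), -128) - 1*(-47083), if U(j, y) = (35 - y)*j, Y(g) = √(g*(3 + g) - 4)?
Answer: 47083 + 1793*√106/3 ≈ 53236.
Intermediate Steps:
R(K, s) = ⅔ + 2*K*s (R(K, s) = ((K*s)*6 + 2)/3 = (6*K*s + 2)/3 = (2 + 6*K*s)/3 = ⅔ + 2*K*s)
Y(g) = √(-4 + g*(3 + g))
U(j, y) = j*(35 - y)
U(Y(R(-4, 5)), -128) - 1*(-47083) = √(-4 + (⅔ + 2*(-4)*5)² + 3*(⅔ + 2*(-4)*5))*(35 - 1*(-128)) - 1*(-47083) = √(-4 + (⅔ - 40)² + 3*(⅔ - 40))*(35 + 128) + 47083 = √(-4 + (-118/3)² + 3*(-118/3))*163 + 47083 = √(-4 + 13924/9 - 118)*163 + 47083 = √(12826/9)*163 + 47083 = (11*√106/3)*163 + 47083 = 1793*√106/3 + 47083 = 47083 + 1793*√106/3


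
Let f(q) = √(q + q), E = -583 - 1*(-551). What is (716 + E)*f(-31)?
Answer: 684*I*√62 ≈ 5385.8*I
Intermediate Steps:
E = -32 (E = -583 + 551 = -32)
f(q) = √2*√q (f(q) = √(2*q) = √2*√q)
(716 + E)*f(-31) = (716 - 32)*(√2*√(-31)) = 684*(√2*(I*√31)) = 684*(I*√62) = 684*I*√62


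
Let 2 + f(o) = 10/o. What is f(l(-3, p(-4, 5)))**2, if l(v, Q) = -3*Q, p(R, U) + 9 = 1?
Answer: 361/144 ≈ 2.5069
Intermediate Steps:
p(R, U) = -8 (p(R, U) = -9 + 1 = -8)
f(o) = -2 + 10/o
f(l(-3, p(-4, 5)))**2 = (-2 + 10/((-3*(-8))))**2 = (-2 + 10/24)**2 = (-2 + 10*(1/24))**2 = (-2 + 5/12)**2 = (-19/12)**2 = 361/144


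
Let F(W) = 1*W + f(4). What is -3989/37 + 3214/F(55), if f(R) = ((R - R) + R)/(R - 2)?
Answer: -108455/2109 ≈ -51.425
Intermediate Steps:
f(R) = R/(-2 + R) (f(R) = (0 + R)/(-2 + R) = R/(-2 + R))
F(W) = 2 + W (F(W) = 1*W + 4/(-2 + 4) = W + 4/2 = W + 4*(½) = W + 2 = 2 + W)
-3989/37 + 3214/F(55) = -3989/37 + 3214/(2 + 55) = -3989*1/37 + 3214/57 = -3989/37 + 3214*(1/57) = -3989/37 + 3214/57 = -108455/2109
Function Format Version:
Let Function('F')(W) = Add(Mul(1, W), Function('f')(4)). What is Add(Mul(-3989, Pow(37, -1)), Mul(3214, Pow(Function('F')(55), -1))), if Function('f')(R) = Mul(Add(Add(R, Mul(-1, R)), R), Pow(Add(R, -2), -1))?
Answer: Rational(-108455, 2109) ≈ -51.425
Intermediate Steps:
Function('f')(R) = Mul(R, Pow(Add(-2, R), -1)) (Function('f')(R) = Mul(Add(0, R), Pow(Add(-2, R), -1)) = Mul(R, Pow(Add(-2, R), -1)))
Function('F')(W) = Add(2, W) (Function('F')(W) = Add(Mul(1, W), Mul(4, Pow(Add(-2, 4), -1))) = Add(W, Mul(4, Pow(2, -1))) = Add(W, Mul(4, Rational(1, 2))) = Add(W, 2) = Add(2, W))
Add(Mul(-3989, Pow(37, -1)), Mul(3214, Pow(Function('F')(55), -1))) = Add(Mul(-3989, Pow(37, -1)), Mul(3214, Pow(Add(2, 55), -1))) = Add(Mul(-3989, Rational(1, 37)), Mul(3214, Pow(57, -1))) = Add(Rational(-3989, 37), Mul(3214, Rational(1, 57))) = Add(Rational(-3989, 37), Rational(3214, 57)) = Rational(-108455, 2109)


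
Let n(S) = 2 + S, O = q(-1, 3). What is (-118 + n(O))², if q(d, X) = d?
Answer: 13689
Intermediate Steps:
O = -1
(-118 + n(O))² = (-118 + (2 - 1))² = (-118 + 1)² = (-117)² = 13689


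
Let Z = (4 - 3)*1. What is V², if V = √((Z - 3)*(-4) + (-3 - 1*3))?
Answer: 2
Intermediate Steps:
Z = 1 (Z = 1*1 = 1)
V = √2 (V = √((1 - 3)*(-4) + (-3 - 1*3)) = √(-2*(-4) + (-3 - 3)) = √(8 - 6) = √2 ≈ 1.4142)
V² = (√2)² = 2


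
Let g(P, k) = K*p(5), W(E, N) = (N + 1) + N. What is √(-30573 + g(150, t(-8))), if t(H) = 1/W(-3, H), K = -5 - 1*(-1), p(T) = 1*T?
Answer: I*√30593 ≈ 174.91*I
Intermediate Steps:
p(T) = T
K = -4 (K = -5 + 1 = -4)
W(E, N) = 1 + 2*N (W(E, N) = (1 + N) + N = 1 + 2*N)
t(H) = 1/(1 + 2*H)
g(P, k) = -20 (g(P, k) = -4*5 = -20)
√(-30573 + g(150, t(-8))) = √(-30573 - 20) = √(-30593) = I*√30593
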